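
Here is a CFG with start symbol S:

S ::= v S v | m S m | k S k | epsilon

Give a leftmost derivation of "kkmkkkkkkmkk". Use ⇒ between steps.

S ⇒ kSk ⇒ kkSkk ⇒ kkmSmkk ⇒ kkmkSkmkk ⇒ kkmkkSkkmkk ⇒ kkmkkkSkkkmkk ⇒ kkmkkkkkkmkk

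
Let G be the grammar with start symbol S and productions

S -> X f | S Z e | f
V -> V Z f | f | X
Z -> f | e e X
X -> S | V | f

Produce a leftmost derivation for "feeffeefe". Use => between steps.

S => SZe => SZeZe => fZeZe => feeXeZe => feeSeZe => feeSZeeZe => feefZeeZe => feeffeeZe => feeffeefe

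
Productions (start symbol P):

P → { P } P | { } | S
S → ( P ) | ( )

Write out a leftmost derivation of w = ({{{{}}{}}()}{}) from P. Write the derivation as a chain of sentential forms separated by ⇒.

P ⇒ S   [P → S]
S ⇒ (P)   [S → ( P )]
(P) ⇒ ({P}P)   [P → { P } P]
({P}P) ⇒ ({{P}P}P)   [P → { P } P]
({{P}P}P) ⇒ ({{{P}P}P}P)   [P → { P } P]
({{{P}P}P}P) ⇒ ({{{{}}P}P}P)   [P → { }]
({{{{}}P}P}P) ⇒ ({{{{}}{}}P}P)   [P → { }]
({{{{}}{}}P}P) ⇒ ({{{{}}{}}S}P)   [P → S]
({{{{}}{}}S}P) ⇒ ({{{{}}{}}()}P)   [S → ( )]
({{{{}}{}}()}P) ⇒ ({{{{}}{}}()}{})   [P → { }]

P⇒S⇒(P)⇒({P}P)⇒({{P}P}P)⇒({{{P}P}P}P)⇒({{{{}}P}P}P)⇒({{{{}}{}}P}P)⇒({{{{}}{}}S}P)⇒({{{{}}{}}()}P)⇒({{{{}}{}}()}{})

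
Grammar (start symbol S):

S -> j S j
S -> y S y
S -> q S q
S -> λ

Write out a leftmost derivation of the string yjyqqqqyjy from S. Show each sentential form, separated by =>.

S=>ySy=>yjSjy=>yjySyjy=>yjyqSqyjy=>yjyqqSqqyjy=>yjyqqqqyjy

S => ySy   [S -> y S y]
ySy => yjSjy   [S -> j S j]
yjSjy => yjySyjy   [S -> y S y]
yjySyjy => yjyqSqyjy   [S -> q S q]
yjyqSqyjy => yjyqqSqqyjy   [S -> q S q]
yjyqqSqqyjy => yjyqqqqyjy   [S -> λ]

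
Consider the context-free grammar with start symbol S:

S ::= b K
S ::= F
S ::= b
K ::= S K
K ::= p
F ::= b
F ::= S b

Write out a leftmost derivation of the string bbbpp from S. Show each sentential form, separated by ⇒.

S ⇒ bK   [S ::= b K]
bK ⇒ bSK   [K ::= S K]
bSK ⇒ bFK   [S ::= F]
bFK ⇒ bbK   [F ::= b]
bbK ⇒ bbSK   [K ::= S K]
bbSK ⇒ bbbKK   [S ::= b K]
bbbKK ⇒ bbbpK   [K ::= p]
bbbpK ⇒ bbbpp   [K ::= p]

S ⇒ bK ⇒ bSK ⇒ bFK ⇒ bbK ⇒ bbSK ⇒ bbbKK ⇒ bbbpK ⇒ bbbpp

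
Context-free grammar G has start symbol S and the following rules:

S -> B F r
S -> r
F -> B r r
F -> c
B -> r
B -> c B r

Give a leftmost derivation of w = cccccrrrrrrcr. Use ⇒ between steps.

S ⇒ BFr   [S -> B F r]
BFr ⇒ cBrFr   [B -> c B r]
cBrFr ⇒ ccBrrFr   [B -> c B r]
ccBrrFr ⇒ cccBrrrFr   [B -> c B r]
cccBrrrFr ⇒ ccccBrrrrFr   [B -> c B r]
ccccBrrrrFr ⇒ cccccBrrrrrFr   [B -> c B r]
cccccBrrrrrFr ⇒ cccccrrrrrrFr   [B -> r]
cccccrrrrrrFr ⇒ cccccrrrrrrcr   [F -> c]

S ⇒ BFr ⇒ cBrFr ⇒ ccBrrFr ⇒ cccBrrrFr ⇒ ccccBrrrrFr ⇒ cccccBrrrrrFr ⇒ cccccrrrrrrFr ⇒ cccccrrrrrrcr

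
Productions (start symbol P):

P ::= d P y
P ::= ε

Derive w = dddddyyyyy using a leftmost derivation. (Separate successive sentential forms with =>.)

P=>dPy=>ddPyy=>dddPyyy=>ddddPyyyy=>dddddPyyyyy=>dddddyyyyy

P => dPy   [P ::= d P y]
dPy => ddPyy   [P ::= d P y]
ddPyy => dddPyyy   [P ::= d P y]
dddPyyy => ddddPyyyy   [P ::= d P y]
ddddPyyyy => dddddPyyyyy   [P ::= d P y]
dddddPyyyyy => dddddyyyyy   [P ::= ε]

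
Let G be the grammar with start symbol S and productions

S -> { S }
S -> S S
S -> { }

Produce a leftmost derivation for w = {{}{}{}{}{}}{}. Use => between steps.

S=>SS=>{S}S=>{SS}S=>{{}S}S=>{{}SS}S=>{{}SSS}S=>{{}SSSS}S=>{{}{}SSS}S=>{{}{}{}SS}S=>{{}{}{}{}S}S=>{{}{}{}{}{}}S=>{{}{}{}{}{}}{}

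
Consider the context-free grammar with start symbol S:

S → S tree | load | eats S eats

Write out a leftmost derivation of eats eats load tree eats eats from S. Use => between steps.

S => eats S eats => eats eats S eats eats => eats eats S tree eats eats => eats eats load tree eats eats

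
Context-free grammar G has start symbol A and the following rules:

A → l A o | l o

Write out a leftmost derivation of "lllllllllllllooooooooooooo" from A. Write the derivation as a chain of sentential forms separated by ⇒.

A ⇒ lAo   [A → l A o]
lAo ⇒ llAoo   [A → l A o]
llAoo ⇒ lllAooo   [A → l A o]
lllAooo ⇒ llllAoooo   [A → l A o]
llllAoooo ⇒ lllllAooooo   [A → l A o]
lllllAooooo ⇒ llllllAoooooo   [A → l A o]
llllllAoooooo ⇒ lllllllAooooooo   [A → l A o]
lllllllAooooooo ⇒ llllllllAoooooooo   [A → l A o]
llllllllAoooooooo ⇒ lllllllllAooooooooo   [A → l A o]
lllllllllAooooooooo ⇒ llllllllllAoooooooooo   [A → l A o]
llllllllllAoooooooooo ⇒ lllllllllllAooooooooooo   [A → l A o]
lllllllllllAooooooooooo ⇒ llllllllllllAoooooooooooo   [A → l A o]
llllllllllllAoooooooooooo ⇒ lllllllllllllooooooooooooo   [A → l o]

A ⇒ lAo ⇒ llAoo ⇒ lllAooo ⇒ llllAoooo ⇒ lllllAooooo ⇒ llllllAoooooo ⇒ lllllllAooooooo ⇒ llllllllAoooooooo ⇒ lllllllllAooooooooo ⇒ llllllllllAoooooooooo ⇒ lllllllllllAooooooooooo ⇒ llllllllllllAoooooooooooo ⇒ lllllllllllllooooooooooooo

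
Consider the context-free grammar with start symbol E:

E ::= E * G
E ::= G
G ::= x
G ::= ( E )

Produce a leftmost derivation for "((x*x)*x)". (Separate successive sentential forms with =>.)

E => G => (E) => (E*G) => (G*G) => ((E)*G) => ((E*G)*G) => ((G*G)*G) => ((x*G)*G) => ((x*x)*G) => ((x*x)*x)

E => G   [E ::= G]
G => (E)   [G ::= ( E )]
(E) => (E*G)   [E ::= E * G]
(E*G) => (G*G)   [E ::= G]
(G*G) => ((E)*G)   [G ::= ( E )]
((E)*G) => ((E*G)*G)   [E ::= E * G]
((E*G)*G) => ((G*G)*G)   [E ::= G]
((G*G)*G) => ((x*G)*G)   [G ::= x]
((x*G)*G) => ((x*x)*G)   [G ::= x]
((x*x)*G) => ((x*x)*x)   [G ::= x]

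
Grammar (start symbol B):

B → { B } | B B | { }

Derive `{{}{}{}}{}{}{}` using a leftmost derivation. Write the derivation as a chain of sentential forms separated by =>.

B=>BB=>BBB=>BBBB=>{B}BBB=>{BB}BBB=>{{}B}BBB=>{{}BB}BBB=>{{}{}B}BBB=>{{}{}{}}BBB=>{{}{}{}}{}BB=>{{}{}{}}{}{}B=>{{}{}{}}{}{}{}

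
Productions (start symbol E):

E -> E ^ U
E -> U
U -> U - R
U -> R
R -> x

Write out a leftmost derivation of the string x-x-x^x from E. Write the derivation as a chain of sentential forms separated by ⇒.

E ⇒ E^U   [E -> E ^ U]
E^U ⇒ U^U   [E -> U]
U^U ⇒ U-R^U   [U -> U - R]
U-R^U ⇒ U-R-R^U   [U -> U - R]
U-R-R^U ⇒ R-R-R^U   [U -> R]
R-R-R^U ⇒ x-R-R^U   [R -> x]
x-R-R^U ⇒ x-x-R^U   [R -> x]
x-x-R^U ⇒ x-x-x^U   [R -> x]
x-x-x^U ⇒ x-x-x^R   [U -> R]
x-x-x^R ⇒ x-x-x^x   [R -> x]

E⇒E^U⇒U^U⇒U-R^U⇒U-R-R^U⇒R-R-R^U⇒x-R-R^U⇒x-x-R^U⇒x-x-x^U⇒x-x-x^R⇒x-x-x^x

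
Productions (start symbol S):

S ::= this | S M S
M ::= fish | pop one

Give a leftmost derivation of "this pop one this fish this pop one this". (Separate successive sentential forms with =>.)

S => S M S   [S ::= S M S]
S M S => S M S M S   [S ::= S M S]
S M S M S => S M S M S M S   [S ::= S M S]
S M S M S M S => this M S M S M S   [S ::= this]
this M S M S M S => this pop one S M S M S   [M ::= pop one]
this pop one S M S M S => this pop one this M S M S   [S ::= this]
this pop one this M S M S => this pop one this fish S M S   [M ::= fish]
this pop one this fish S M S => this pop one this fish this M S   [S ::= this]
this pop one this fish this M S => this pop one this fish this pop one S   [M ::= pop one]
this pop one this fish this pop one S => this pop one this fish this pop one this   [S ::= this]

S => S M S => S M S M S => S M S M S M S => this M S M S M S => this pop one S M S M S => this pop one this M S M S => this pop one this fish S M S => this pop one this fish this M S => this pop one this fish this pop one S => this pop one this fish this pop one this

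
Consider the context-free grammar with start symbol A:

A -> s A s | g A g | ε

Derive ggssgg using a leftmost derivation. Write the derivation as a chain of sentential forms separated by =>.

A => gAg => ggAgg => ggsAsgg => ggssgg

A => gAg   [A -> g A g]
gAg => ggAgg   [A -> g A g]
ggAgg => ggsAsgg   [A -> s A s]
ggsAsgg => ggssgg   [A -> ε]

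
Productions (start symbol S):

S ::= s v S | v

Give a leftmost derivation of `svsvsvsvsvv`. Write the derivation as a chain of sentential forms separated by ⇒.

S ⇒ svS   [S ::= s v S]
svS ⇒ svsvS   [S ::= s v S]
svsvS ⇒ svsvsvS   [S ::= s v S]
svsvsvS ⇒ svsvsvsvS   [S ::= s v S]
svsvsvsvS ⇒ svsvsvsvsvS   [S ::= s v S]
svsvsvsvsvS ⇒ svsvsvsvsvv   [S ::= v]

S⇒svS⇒svsvS⇒svsvsvS⇒svsvsvsvS⇒svsvsvsvsvS⇒svsvsvsvsvv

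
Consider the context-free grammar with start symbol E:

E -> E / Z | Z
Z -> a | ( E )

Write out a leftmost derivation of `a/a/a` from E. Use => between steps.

E => E/Z   [E -> E / Z]
E/Z => E/Z/Z   [E -> E / Z]
E/Z/Z => Z/Z/Z   [E -> Z]
Z/Z/Z => a/Z/Z   [Z -> a]
a/Z/Z => a/a/Z   [Z -> a]
a/a/Z => a/a/a   [Z -> a]

E=>E/Z=>E/Z/Z=>Z/Z/Z=>a/Z/Z=>a/a/Z=>a/a/a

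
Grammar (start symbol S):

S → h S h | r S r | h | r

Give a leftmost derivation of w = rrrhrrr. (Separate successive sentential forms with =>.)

S => rSr   [S → r S r]
rSr => rrSrr   [S → r S r]
rrSrr => rrrSrrr   [S → r S r]
rrrSrrr => rrrhrrr   [S → h]

S => rSr => rrSrr => rrrSrrr => rrrhrrr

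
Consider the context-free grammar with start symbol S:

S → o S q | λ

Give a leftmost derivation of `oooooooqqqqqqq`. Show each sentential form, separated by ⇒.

S ⇒ oSq ⇒ ooSqq ⇒ oooSqqq ⇒ ooooSqqqq ⇒ oooooSqqqqq ⇒ ooooooSqqqqqq ⇒ oooooooSqqqqqqq ⇒ oooooooqqqqqqq

S ⇒ oSq   [S → o S q]
oSq ⇒ ooSqq   [S → o S q]
ooSqq ⇒ oooSqqq   [S → o S q]
oooSqqq ⇒ ooooSqqqq   [S → o S q]
ooooSqqqq ⇒ oooooSqqqqq   [S → o S q]
oooooSqqqqq ⇒ ooooooSqqqqqq   [S → o S q]
ooooooSqqqqqq ⇒ oooooooSqqqqqqq   [S → o S q]
oooooooSqqqqqqq ⇒ oooooooqqqqqqq   [S → λ]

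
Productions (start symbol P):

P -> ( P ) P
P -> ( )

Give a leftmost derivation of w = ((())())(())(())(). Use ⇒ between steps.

P⇒(P)P⇒((P)P)P⇒((())P)P⇒((())())P⇒((())())(P)P⇒((())())(())P⇒((())())(())(P)P⇒((())())(())(())P⇒((())())(())(())()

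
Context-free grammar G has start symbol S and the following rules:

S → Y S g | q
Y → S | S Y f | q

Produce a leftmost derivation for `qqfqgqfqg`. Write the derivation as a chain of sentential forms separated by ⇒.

S ⇒ YSg ⇒ SYfSg ⇒ YSgYfSg ⇒ SYfSgYfSg ⇒ qYfSgYfSg ⇒ qqfSgYfSg ⇒ qqfqgYfSg ⇒ qqfqgqfSg ⇒ qqfqgqfqg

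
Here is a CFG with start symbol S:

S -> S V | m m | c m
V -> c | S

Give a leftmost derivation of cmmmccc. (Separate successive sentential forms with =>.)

S=>SV=>SVV=>SVVV=>cmVVV=>cmSVV=>cmSVVV=>cmmmVVV=>cmmmcVV=>cmmmccV=>cmmmccc

S => SV   [S -> S V]
SV => SVV   [S -> S V]
SVV => SVVV   [S -> S V]
SVVV => cmVVV   [S -> c m]
cmVVV => cmSVV   [V -> S]
cmSVV => cmSVVV   [S -> S V]
cmSVVV => cmmmVVV   [S -> m m]
cmmmVVV => cmmmcVV   [V -> c]
cmmmcVV => cmmmccV   [V -> c]
cmmmccV => cmmmccc   [V -> c]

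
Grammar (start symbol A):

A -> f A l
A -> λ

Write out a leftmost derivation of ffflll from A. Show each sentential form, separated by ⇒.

A⇒fAl⇒ffAll⇒fffAlll⇒ffflll

A ⇒ fAl   [A -> f A l]
fAl ⇒ ffAll   [A -> f A l]
ffAll ⇒ fffAlll   [A -> f A l]
fffAlll ⇒ ffflll   [A -> λ]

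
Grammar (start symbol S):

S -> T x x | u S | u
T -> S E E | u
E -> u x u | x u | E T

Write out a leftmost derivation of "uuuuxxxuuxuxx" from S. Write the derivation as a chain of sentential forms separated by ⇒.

S ⇒ uS ⇒ uuS ⇒ uuuS ⇒ uuuTxx ⇒ uuuSEExx ⇒ uuuTxxEExx ⇒ uuuuxxEExx ⇒ uuuuxxxuExx ⇒ uuuuxxxuuxuxx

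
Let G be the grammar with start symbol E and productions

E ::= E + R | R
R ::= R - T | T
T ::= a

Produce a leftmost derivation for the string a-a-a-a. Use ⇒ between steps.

E ⇒ R ⇒ R-T ⇒ R-T-T ⇒ R-T-T-T ⇒ T-T-T-T ⇒ a-T-T-T ⇒ a-a-T-T ⇒ a-a-a-T ⇒ a-a-a-a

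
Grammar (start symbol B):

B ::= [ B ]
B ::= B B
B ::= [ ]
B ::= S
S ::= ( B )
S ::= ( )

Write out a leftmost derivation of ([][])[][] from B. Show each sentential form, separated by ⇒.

B ⇒ BB   [B ::= B B]
BB ⇒ BBB   [B ::= B B]
BBB ⇒ SBB   [B ::= S]
SBB ⇒ (B)BB   [S ::= ( B )]
(B)BB ⇒ (BB)BB   [B ::= B B]
(BB)BB ⇒ ([]B)BB   [B ::= [ ]]
([]B)BB ⇒ ([][])BB   [B ::= [ ]]
([][])BB ⇒ ([][])[]B   [B ::= [ ]]
([][])[]B ⇒ ([][])[][]   [B ::= [ ]]

B ⇒ BB ⇒ BBB ⇒ SBB ⇒ (B)BB ⇒ (BB)BB ⇒ ([]B)BB ⇒ ([][])BB ⇒ ([][])[]B ⇒ ([][])[][]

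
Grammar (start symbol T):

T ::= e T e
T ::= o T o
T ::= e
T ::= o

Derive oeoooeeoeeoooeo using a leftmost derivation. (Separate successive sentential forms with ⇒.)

T ⇒ oTo ⇒ oeTeo ⇒ oeoToeo ⇒ oeooTooeo ⇒ oeoooToooeo ⇒ oeoooeTeoooeo ⇒ oeoooeeTeeoooeo ⇒ oeoooeeoeeoooeo

T ⇒ oTo   [T ::= o T o]
oTo ⇒ oeTeo   [T ::= e T e]
oeTeo ⇒ oeoToeo   [T ::= o T o]
oeoToeo ⇒ oeooTooeo   [T ::= o T o]
oeooTooeo ⇒ oeoooToooeo   [T ::= o T o]
oeoooToooeo ⇒ oeoooeTeoooeo   [T ::= e T e]
oeoooeTeoooeo ⇒ oeoooeeTeeoooeo   [T ::= e T e]
oeoooeeTeeoooeo ⇒ oeoooeeoeeoooeo   [T ::= o]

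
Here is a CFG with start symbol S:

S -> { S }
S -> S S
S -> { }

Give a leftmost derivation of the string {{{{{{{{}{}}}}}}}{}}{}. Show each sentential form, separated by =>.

S=>SS=>{S}S=>{SS}S=>{{S}S}S=>{{{S}}S}S=>{{{{S}}}S}S=>{{{{{S}}}}S}S=>{{{{{{S}}}}}S}S=>{{{{{{{S}}}}}}S}S=>{{{{{{{SS}}}}}}S}S=>{{{{{{{{}S}}}}}}S}S=>{{{{{{{{}{}}}}}}}S}S=>{{{{{{{{}{}}}}}}}{}}S=>{{{{{{{{}{}}}}}}}{}}{}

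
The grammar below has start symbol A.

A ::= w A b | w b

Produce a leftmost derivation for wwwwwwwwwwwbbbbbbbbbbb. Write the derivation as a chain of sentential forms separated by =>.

A=>wAb=>wwAbb=>wwwAbbb=>wwwwAbbbb=>wwwwwAbbbbb=>wwwwwwAbbbbbb=>wwwwwwwAbbbbbbb=>wwwwwwwwAbbbbbbbb=>wwwwwwwwwAbbbbbbbbb=>wwwwwwwwwwAbbbbbbbbbb=>wwwwwwwwwwwbbbbbbbbbbb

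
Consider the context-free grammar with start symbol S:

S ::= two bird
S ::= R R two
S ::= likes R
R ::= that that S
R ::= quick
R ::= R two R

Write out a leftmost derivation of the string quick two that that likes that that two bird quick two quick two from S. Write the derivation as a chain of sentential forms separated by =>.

S => R R two => R two R R two => quick two R R two => quick two that that S R two => quick two that that likes R R two => quick two that that likes that that S R two => quick two that that likes that that two bird R two => quick two that that likes that that two bird R two R two => quick two that that likes that that two bird quick two R two => quick two that that likes that that two bird quick two quick two

S => R R two   [S ::= R R two]
R R two => R two R R two   [R ::= R two R]
R two R R two => quick two R R two   [R ::= quick]
quick two R R two => quick two that that S R two   [R ::= that that S]
quick two that that S R two => quick two that that likes R R two   [S ::= likes R]
quick two that that likes R R two => quick two that that likes that that S R two   [R ::= that that S]
quick two that that likes that that S R two => quick two that that likes that that two bird R two   [S ::= two bird]
quick two that that likes that that two bird R two => quick two that that likes that that two bird R two R two   [R ::= R two R]
quick two that that likes that that two bird R two R two => quick two that that likes that that two bird quick two R two   [R ::= quick]
quick two that that likes that that two bird quick two R two => quick two that that likes that that two bird quick two quick two   [R ::= quick]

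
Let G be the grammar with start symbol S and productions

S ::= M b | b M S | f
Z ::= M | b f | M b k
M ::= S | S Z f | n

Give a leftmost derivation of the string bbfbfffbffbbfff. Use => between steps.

S => bMS   [S ::= b M S]
bMS => bSZfS   [M ::= S Z f]
bSZfS => bMbZfS   [S ::= M b]
bMbZfS => bSZfbZfS   [M ::= S Z f]
bSZfbZfS => bbMSZfbZfS   [S ::= b M S]
bbMSZfbZfS => bbSZfSZfbZfS   [M ::= S Z f]
bbSZfSZfbZfS => bbfZfSZfbZfS   [S ::= f]
bbfZfSZfbZfS => bbfbffSZfbZfS   [Z ::= b f]
bbfbffSZfbZfS => bbfbfffZfbZfS   [S ::= f]
bbfbfffZfbZfS => bbfbfffbffbZfS   [Z ::= b f]
bbfbfffbffbZfS => bbfbfffbffbbffS   [Z ::= b f]
bbfbfffbffbbffS => bbfbfffbffbbfff   [S ::= f]

S=>bMS=>bSZfS=>bMbZfS=>bSZfbZfS=>bbMSZfbZfS=>bbSZfSZfbZfS=>bbfZfSZfbZfS=>bbfbffSZfbZfS=>bbfbfffZfbZfS=>bbfbfffbffbZfS=>bbfbfffbffbbffS=>bbfbfffbffbbfff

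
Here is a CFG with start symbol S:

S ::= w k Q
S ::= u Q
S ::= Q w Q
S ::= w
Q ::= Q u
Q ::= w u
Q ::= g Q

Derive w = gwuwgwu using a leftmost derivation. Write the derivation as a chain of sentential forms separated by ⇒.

S ⇒ QwQ   [S ::= Q w Q]
QwQ ⇒ gQwQ   [Q ::= g Q]
gQwQ ⇒ gwuwQ   [Q ::= w u]
gwuwQ ⇒ gwuwgQ   [Q ::= g Q]
gwuwgQ ⇒ gwuwgwu   [Q ::= w u]

S ⇒ QwQ ⇒ gQwQ ⇒ gwuwQ ⇒ gwuwgQ ⇒ gwuwgwu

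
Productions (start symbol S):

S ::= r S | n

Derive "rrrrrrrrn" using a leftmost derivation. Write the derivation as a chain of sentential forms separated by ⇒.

S⇒rS⇒rrS⇒rrrS⇒rrrrS⇒rrrrrS⇒rrrrrrS⇒rrrrrrrS⇒rrrrrrrrS⇒rrrrrrrrn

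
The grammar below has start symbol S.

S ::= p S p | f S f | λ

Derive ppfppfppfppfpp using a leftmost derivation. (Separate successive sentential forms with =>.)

S => pSp => ppSpp => ppfSfpp => ppfpSpfpp => ppfppSppfpp => ppfppfSfppfpp => ppfppfpSpfppfpp => ppfppfppfppfpp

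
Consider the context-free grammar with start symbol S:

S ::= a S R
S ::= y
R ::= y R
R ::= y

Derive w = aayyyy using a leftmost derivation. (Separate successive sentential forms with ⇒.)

S ⇒ aSR ⇒ aaSRR ⇒ aayRR ⇒ aayyRR ⇒ aayyyR ⇒ aayyyy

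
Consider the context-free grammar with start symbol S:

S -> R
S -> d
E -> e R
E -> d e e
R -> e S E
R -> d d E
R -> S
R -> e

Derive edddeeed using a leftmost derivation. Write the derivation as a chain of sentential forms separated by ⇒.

S⇒R⇒eSE⇒eRE⇒eddEE⇒edddeeE⇒edddeeeR⇒edddeeeS⇒edddeeed

S ⇒ R   [S -> R]
R ⇒ eSE   [R -> e S E]
eSE ⇒ eRE   [S -> R]
eRE ⇒ eddEE   [R -> d d E]
eddEE ⇒ edddeeE   [E -> d e e]
edddeeE ⇒ edddeeeR   [E -> e R]
edddeeeR ⇒ edddeeeS   [R -> S]
edddeeeS ⇒ edddeeed   [S -> d]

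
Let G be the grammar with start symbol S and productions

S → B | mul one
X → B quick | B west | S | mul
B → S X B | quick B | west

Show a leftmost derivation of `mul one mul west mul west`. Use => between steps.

S => B => S X B => B X B => S X B X B => mul one X B X B => mul one mul B X B => mul one mul west X B => mul one mul west mul B => mul one mul west mul west

S => B   [S → B]
B => S X B   [B → S X B]
S X B => B X B   [S → B]
B X B => S X B X B   [B → S X B]
S X B X B => mul one X B X B   [S → mul one]
mul one X B X B => mul one mul B X B   [X → mul]
mul one mul B X B => mul one mul west X B   [B → west]
mul one mul west X B => mul one mul west mul B   [X → mul]
mul one mul west mul B => mul one mul west mul west   [B → west]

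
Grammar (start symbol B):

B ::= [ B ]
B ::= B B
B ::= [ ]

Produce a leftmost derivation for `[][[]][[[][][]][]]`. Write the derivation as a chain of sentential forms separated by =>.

B => BB => []B => []BB => [][B]B => [][[]]B => [][[]][B] => [][[]][BB] => [][[]][[B]B] => [][[]][[BB]B] => [][[]][[BBB]B] => [][[]][[[]BB]B] => [][[]][[[][]B]B] => [][[]][[[][][]]B] => [][[]][[[][][]][]]

B => BB   [B ::= B B]
BB => []B   [B ::= [ ]]
[]B => []BB   [B ::= B B]
[]BB => [][B]B   [B ::= [ B ]]
[][B]B => [][[]]B   [B ::= [ ]]
[][[]]B => [][[]][B]   [B ::= [ B ]]
[][[]][B] => [][[]][BB]   [B ::= B B]
[][[]][BB] => [][[]][[B]B]   [B ::= [ B ]]
[][[]][[B]B] => [][[]][[BB]B]   [B ::= B B]
[][[]][[BB]B] => [][[]][[BBB]B]   [B ::= B B]
[][[]][[BBB]B] => [][[]][[[]BB]B]   [B ::= [ ]]
[][[]][[[]BB]B] => [][[]][[[][]B]B]   [B ::= [ ]]
[][[]][[[][]B]B] => [][[]][[[][][]]B]   [B ::= [ ]]
[][[]][[[][][]]B] => [][[]][[[][][]][]]   [B ::= [ ]]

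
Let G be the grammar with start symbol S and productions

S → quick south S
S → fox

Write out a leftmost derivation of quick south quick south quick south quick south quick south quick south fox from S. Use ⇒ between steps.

S ⇒ quick south S ⇒ quick south quick south S ⇒ quick south quick south quick south S ⇒ quick south quick south quick south quick south S ⇒ quick south quick south quick south quick south quick south S ⇒ quick south quick south quick south quick south quick south quick south S ⇒ quick south quick south quick south quick south quick south quick south fox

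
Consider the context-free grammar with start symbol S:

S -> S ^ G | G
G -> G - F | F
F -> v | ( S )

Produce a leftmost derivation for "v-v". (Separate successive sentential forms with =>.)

S => G => G-F => F-F => v-F => v-v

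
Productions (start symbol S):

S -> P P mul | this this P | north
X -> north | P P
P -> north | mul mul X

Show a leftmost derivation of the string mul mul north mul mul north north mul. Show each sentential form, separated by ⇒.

S ⇒ P P mul ⇒ mul mul X P mul ⇒ mul mul P P P mul ⇒ mul mul north P P mul ⇒ mul mul north mul mul X P mul ⇒ mul mul north mul mul north P mul ⇒ mul mul north mul mul north north mul

S ⇒ P P mul   [S -> P P mul]
P P mul ⇒ mul mul X P mul   [P -> mul mul X]
mul mul X P mul ⇒ mul mul P P P mul   [X -> P P]
mul mul P P P mul ⇒ mul mul north P P mul   [P -> north]
mul mul north P P mul ⇒ mul mul north mul mul X P mul   [P -> mul mul X]
mul mul north mul mul X P mul ⇒ mul mul north mul mul north P mul   [X -> north]
mul mul north mul mul north P mul ⇒ mul mul north mul mul north north mul   [P -> north]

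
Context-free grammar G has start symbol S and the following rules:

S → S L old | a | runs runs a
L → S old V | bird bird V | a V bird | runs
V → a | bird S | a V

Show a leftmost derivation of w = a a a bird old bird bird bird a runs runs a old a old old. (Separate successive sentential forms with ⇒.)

S ⇒ S L old ⇒ S L old L old ⇒ a L old L old ⇒ a a V bird old L old ⇒ a a a bird old L old ⇒ a a a bird old bird bird V old ⇒ a a a bird old bird bird bird S old ⇒ a a a bird old bird bird bird S L old old ⇒ a a a bird old bird bird bird a L old old ⇒ a a a bird old bird bird bird a S old V old old ⇒ a a a bird old bird bird bird a runs runs a old V old old ⇒ a a a bird old bird bird bird a runs runs a old a old old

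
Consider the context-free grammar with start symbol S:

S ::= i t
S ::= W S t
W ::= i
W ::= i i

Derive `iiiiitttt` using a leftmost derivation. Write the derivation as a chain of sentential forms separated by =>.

S => WSt => iSt => iWStt => iiStt => iiWSttt => iiiiSttt => iiiiitttt

S => WSt   [S ::= W S t]
WSt => iSt   [W ::= i]
iSt => iWStt   [S ::= W S t]
iWStt => iiStt   [W ::= i]
iiStt => iiWSttt   [S ::= W S t]
iiWSttt => iiiiSttt   [W ::= i i]
iiiiSttt => iiiiitttt   [S ::= i t]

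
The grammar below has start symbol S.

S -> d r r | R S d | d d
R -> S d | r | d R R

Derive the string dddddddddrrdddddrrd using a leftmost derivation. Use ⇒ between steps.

S ⇒ RSd ⇒ SdSd ⇒ RSddSd ⇒ dRRSddSd ⇒ ddRRRSddSd ⇒ dddRRRRSddSd ⇒ dddSdRRRSddSd ⇒ ddddddRRRSddSd ⇒ ddddddSdRRSddSd ⇒ dddddddddRRSddSd ⇒ dddddddddrRSddSd ⇒ dddddddddrrSddSd ⇒ dddddddddrrddddSd ⇒ dddddddddrrdddddrrd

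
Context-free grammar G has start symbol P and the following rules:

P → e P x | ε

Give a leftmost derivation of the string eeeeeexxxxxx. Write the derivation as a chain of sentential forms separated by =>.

P => ePx   [P → e P x]
ePx => eePxx   [P → e P x]
eePxx => eeePxxx   [P → e P x]
eeePxxx => eeeePxxxx   [P → e P x]
eeeePxxxx => eeeeePxxxxx   [P → e P x]
eeeeePxxxxx => eeeeeePxxxxxx   [P → e P x]
eeeeeePxxxxxx => eeeeeexxxxxx   [P → ε]

P => ePx => eePxx => eeePxxx => eeeePxxxx => eeeeePxxxxx => eeeeeePxxxxxx => eeeeeexxxxxx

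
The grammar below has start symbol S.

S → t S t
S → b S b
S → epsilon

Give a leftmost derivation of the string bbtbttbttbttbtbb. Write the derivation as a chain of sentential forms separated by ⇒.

S ⇒ bSb   [S → b S b]
bSb ⇒ bbSbb   [S → b S b]
bbSbb ⇒ bbtStbb   [S → t S t]
bbtStbb ⇒ bbtbSbtbb   [S → b S b]
bbtbSbtbb ⇒ bbtbtStbtbb   [S → t S t]
bbtbtStbtbb ⇒ bbtbttSttbtbb   [S → t S t]
bbtbttSttbtbb ⇒ bbtbttbSbttbtbb   [S → b S b]
bbtbttbSbttbtbb ⇒ bbtbttbtStbttbtbb   [S → t S t]
bbtbttbtStbttbtbb ⇒ bbtbttbttbttbtbb   [S → epsilon]

S ⇒ bSb ⇒ bbSbb ⇒ bbtStbb ⇒ bbtbSbtbb ⇒ bbtbtStbtbb ⇒ bbtbttSttbtbb ⇒ bbtbttbSbttbtbb ⇒ bbtbttbtStbttbtbb ⇒ bbtbttbttbttbtbb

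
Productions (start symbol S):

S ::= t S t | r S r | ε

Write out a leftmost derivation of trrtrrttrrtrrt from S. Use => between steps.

S=>tSt=>trSrt=>trrSrrt=>trrtStrrt=>trrtrSrtrrt=>trrtrrSrrtrrt=>trrtrrtStrrtrrt=>trrtrrttrrtrrt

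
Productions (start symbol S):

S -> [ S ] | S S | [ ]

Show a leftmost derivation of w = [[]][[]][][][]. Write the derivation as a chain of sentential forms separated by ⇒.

S ⇒ SS ⇒ [S]S ⇒ [[]]S ⇒ [[]]SS ⇒ [[]]SSS ⇒ [[]][S]SS ⇒ [[]][[]]SS ⇒ [[]][[]][]S ⇒ [[]][[]][]SS ⇒ [[]][[]][][]S ⇒ [[]][[]][][][]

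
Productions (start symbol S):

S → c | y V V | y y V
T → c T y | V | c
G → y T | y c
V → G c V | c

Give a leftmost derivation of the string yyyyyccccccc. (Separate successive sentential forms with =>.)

S => yyV => yyGcV => yyyTcV => yyyVcV => yyyGcVcV => yyyyTcVcV => yyyyVcVcV => yyyyGcVcVcV => yyyyyTcVcVcV => yyyyyVcVcVcV => yyyyyccVcVcV => yyyyyccccVcV => yyyyyccccccV => yyyyyccccccc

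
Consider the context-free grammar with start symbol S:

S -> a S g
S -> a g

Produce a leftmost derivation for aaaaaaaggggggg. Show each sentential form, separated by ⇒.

S ⇒ aSg ⇒ aaSgg ⇒ aaaSggg ⇒ aaaaSgggg ⇒ aaaaaSggggg ⇒ aaaaaaSgggggg ⇒ aaaaaaaggggggg

S ⇒ aSg   [S -> a S g]
aSg ⇒ aaSgg   [S -> a S g]
aaSgg ⇒ aaaSggg   [S -> a S g]
aaaSggg ⇒ aaaaSgggg   [S -> a S g]
aaaaSgggg ⇒ aaaaaSggggg   [S -> a S g]
aaaaaSggggg ⇒ aaaaaaSgggggg   [S -> a S g]
aaaaaaSgggggg ⇒ aaaaaaaggggggg   [S -> a g]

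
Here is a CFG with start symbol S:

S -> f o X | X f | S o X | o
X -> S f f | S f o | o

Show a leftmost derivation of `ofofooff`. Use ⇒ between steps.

S⇒SoX⇒XfoX⇒ofoX⇒ofoSff⇒ofofoXff⇒ofofooff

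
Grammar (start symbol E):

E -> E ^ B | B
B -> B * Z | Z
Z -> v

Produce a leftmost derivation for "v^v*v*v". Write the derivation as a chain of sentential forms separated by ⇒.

E ⇒ E^B ⇒ B^B ⇒ Z^B ⇒ v^B ⇒ v^B*Z ⇒ v^B*Z*Z ⇒ v^Z*Z*Z ⇒ v^v*Z*Z ⇒ v^v*v*Z ⇒ v^v*v*v

E ⇒ E^B   [E -> E ^ B]
E^B ⇒ B^B   [E -> B]
B^B ⇒ Z^B   [B -> Z]
Z^B ⇒ v^B   [Z -> v]
v^B ⇒ v^B*Z   [B -> B * Z]
v^B*Z ⇒ v^B*Z*Z   [B -> B * Z]
v^B*Z*Z ⇒ v^Z*Z*Z   [B -> Z]
v^Z*Z*Z ⇒ v^v*Z*Z   [Z -> v]
v^v*Z*Z ⇒ v^v*v*Z   [Z -> v]
v^v*v*Z ⇒ v^v*v*v   [Z -> v]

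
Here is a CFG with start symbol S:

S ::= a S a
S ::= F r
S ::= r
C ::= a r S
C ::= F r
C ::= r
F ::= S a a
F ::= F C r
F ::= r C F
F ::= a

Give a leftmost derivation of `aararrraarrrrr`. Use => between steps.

S=>Fr=>FCrr=>FCrCrr=>FCrCrCrr=>aCrCrCrr=>aarSrCrCrr=>aarFrrCrCrr=>aararrCrCrr=>aararrFrrCrr=>aararrSaarrCrr=>aararrraarrCrr=>aararrraarrrrr

S => Fr   [S ::= F r]
Fr => FCrr   [F ::= F C r]
FCrr => FCrCrr   [F ::= F C r]
FCrCrr => FCrCrCrr   [F ::= F C r]
FCrCrCrr => aCrCrCrr   [F ::= a]
aCrCrCrr => aarSrCrCrr   [C ::= a r S]
aarSrCrCrr => aarFrrCrCrr   [S ::= F r]
aarFrrCrCrr => aararrCrCrr   [F ::= a]
aararrCrCrr => aararrFrrCrr   [C ::= F r]
aararrFrrCrr => aararrSaarrCrr   [F ::= S a a]
aararrSaarrCrr => aararrraarrCrr   [S ::= r]
aararrraarrCrr => aararrraarrrrr   [C ::= r]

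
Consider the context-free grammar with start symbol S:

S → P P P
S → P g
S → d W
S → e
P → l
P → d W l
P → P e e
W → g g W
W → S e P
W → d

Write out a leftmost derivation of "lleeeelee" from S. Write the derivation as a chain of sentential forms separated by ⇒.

S ⇒ PPP   [S → P P P]
PPP ⇒ lPP   [P → l]
lPP ⇒ lPeeP   [P → P e e]
lPeeP ⇒ lPeeeeP   [P → P e e]
lPeeeeP ⇒ lleeeeP   [P → l]
lleeeeP ⇒ lleeeePee   [P → P e e]
lleeeePee ⇒ lleeeelee   [P → l]

S ⇒ PPP ⇒ lPP ⇒ lPeeP ⇒ lPeeeeP ⇒ lleeeeP ⇒ lleeeePee ⇒ lleeeelee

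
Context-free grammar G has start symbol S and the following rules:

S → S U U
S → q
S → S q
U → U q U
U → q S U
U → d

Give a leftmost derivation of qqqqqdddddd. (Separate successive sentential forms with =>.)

S => SUU => SqUU => SqqUU => qqqUU => qqqqSUU => qqqqSUUUU => qqqqSUUUUUU => qqqqqUUUUUU => qqqqqdUUUUU => qqqqqddUUUU => qqqqqdddUUU => qqqqqddddUU => qqqqqdddddU => qqqqqdddddd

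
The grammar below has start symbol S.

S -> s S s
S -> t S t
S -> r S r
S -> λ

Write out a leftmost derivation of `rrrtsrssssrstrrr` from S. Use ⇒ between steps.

S ⇒ rSr   [S -> r S r]
rSr ⇒ rrSrr   [S -> r S r]
rrSrr ⇒ rrrSrrr   [S -> r S r]
rrrSrrr ⇒ rrrtStrrr   [S -> t S t]
rrrtStrrr ⇒ rrrtsSstrrr   [S -> s S s]
rrrtsSstrrr ⇒ rrrtsrSrstrrr   [S -> r S r]
rrrtsrSrstrrr ⇒ rrrtsrsSsrstrrr   [S -> s S s]
rrrtsrsSsrstrrr ⇒ rrrtsrssSssrstrrr   [S -> s S s]
rrrtsrssSssrstrrr ⇒ rrrtsrssssrstrrr   [S -> λ]

S ⇒ rSr ⇒ rrSrr ⇒ rrrSrrr ⇒ rrrtStrrr ⇒ rrrtsSstrrr ⇒ rrrtsrSrstrrr ⇒ rrrtsrsSsrstrrr ⇒ rrrtsrssSssrstrrr ⇒ rrrtsrssssrstrrr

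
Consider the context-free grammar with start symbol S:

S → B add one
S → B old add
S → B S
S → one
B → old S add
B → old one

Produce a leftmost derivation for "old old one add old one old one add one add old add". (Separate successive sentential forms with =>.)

S => B old add   [S → B old add]
B old add => old S add old add   [B → old S add]
old S add old add => old B S add old add   [S → B S]
old B S add old add => old old S add S add old add   [B → old S add]
old old S add S add old add => old old one add S add old add   [S → one]
old old one add S add old add => old old one add B S add old add   [S → B S]
old old one add B S add old add => old old one add old one S add old add   [B → old one]
old old one add old one S add old add => old old one add old one B add one add old add   [S → B add one]
old old one add old one B add one add old add => old old one add old one old one add one add old add   [B → old one]

S => B old add => old S add old add => old B S add old add => old old S add S add old add => old old one add S add old add => old old one add B S add old add => old old one add old one S add old add => old old one add old one B add one add old add => old old one add old one old one add one add old add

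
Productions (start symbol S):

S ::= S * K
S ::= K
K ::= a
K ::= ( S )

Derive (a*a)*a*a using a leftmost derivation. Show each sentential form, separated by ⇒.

S ⇒ S*K ⇒ S*K*K ⇒ K*K*K ⇒ (S)*K*K ⇒ (S*K)*K*K ⇒ (K*K)*K*K ⇒ (a*K)*K*K ⇒ (a*a)*K*K ⇒ (a*a)*a*K ⇒ (a*a)*a*a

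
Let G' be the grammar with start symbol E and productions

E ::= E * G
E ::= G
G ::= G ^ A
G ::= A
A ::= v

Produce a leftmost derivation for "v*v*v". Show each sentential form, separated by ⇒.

E ⇒ E*G ⇒ E*G*G ⇒ G*G*G ⇒ A*G*G ⇒ v*G*G ⇒ v*A*G ⇒ v*v*G ⇒ v*v*A ⇒ v*v*v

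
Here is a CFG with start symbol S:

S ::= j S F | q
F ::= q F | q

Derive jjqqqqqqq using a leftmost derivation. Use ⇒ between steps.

S ⇒ jSF   [S ::= j S F]
jSF ⇒ jjSFF   [S ::= j S F]
jjSFF ⇒ jjqFF   [S ::= q]
jjqFF ⇒ jjqqFF   [F ::= q F]
jjqqFF ⇒ jjqqqFF   [F ::= q F]
jjqqqFF ⇒ jjqqqqFF   [F ::= q F]
jjqqqqFF ⇒ jjqqqqqF   [F ::= q]
jjqqqqqF ⇒ jjqqqqqqF   [F ::= q F]
jjqqqqqqF ⇒ jjqqqqqqq   [F ::= q]

S⇒jSF⇒jjSFF⇒jjqFF⇒jjqqFF⇒jjqqqFF⇒jjqqqqFF⇒jjqqqqqF⇒jjqqqqqqF⇒jjqqqqqqq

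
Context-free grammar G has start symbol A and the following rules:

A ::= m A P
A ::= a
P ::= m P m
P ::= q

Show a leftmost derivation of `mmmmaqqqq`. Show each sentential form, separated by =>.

A => mAP => mmAPP => mmmAPPP => mmmmAPPPP => mmmmaPPPP => mmmmaqPPP => mmmmaqqPP => mmmmaqqqP => mmmmaqqqq

A => mAP   [A ::= m A P]
mAP => mmAPP   [A ::= m A P]
mmAPP => mmmAPPP   [A ::= m A P]
mmmAPPP => mmmmAPPPP   [A ::= m A P]
mmmmAPPPP => mmmmaPPPP   [A ::= a]
mmmmaPPPP => mmmmaqPPP   [P ::= q]
mmmmaqPPP => mmmmaqqPP   [P ::= q]
mmmmaqqPP => mmmmaqqqP   [P ::= q]
mmmmaqqqP => mmmmaqqqq   [P ::= q]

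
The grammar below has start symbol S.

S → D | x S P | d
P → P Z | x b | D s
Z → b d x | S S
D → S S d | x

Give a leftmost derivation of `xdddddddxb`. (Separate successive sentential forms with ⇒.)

S ⇒ xSP   [S → x S P]
xSP ⇒ xDP   [S → D]
xDP ⇒ xSSdP   [D → S S d]
xSSdP ⇒ xDSdP   [S → D]
xDSdP ⇒ xSSdSdP   [D → S S d]
xSSdSdP ⇒ xDSdSdP   [S → D]
xDSdSdP ⇒ xSSdSdSdP   [D → S S d]
xSSdSdSdP ⇒ xdSdSdSdP   [S → d]
xdSdSdSdP ⇒ xdddSdSdP   [S → d]
xdddSdSdP ⇒ xdddddSdP   [S → d]
xdddddSdP ⇒ xdddddddP   [S → d]
xdddddddP ⇒ xdddddddxb   [P → x b]

S ⇒ xSP ⇒ xDP ⇒ xSSdP ⇒ xDSdP ⇒ xSSdSdP ⇒ xDSdSdP ⇒ xSSdSdSdP ⇒ xdSdSdSdP ⇒ xdddSdSdP ⇒ xdddddSdP ⇒ xdddddddP ⇒ xdddddddxb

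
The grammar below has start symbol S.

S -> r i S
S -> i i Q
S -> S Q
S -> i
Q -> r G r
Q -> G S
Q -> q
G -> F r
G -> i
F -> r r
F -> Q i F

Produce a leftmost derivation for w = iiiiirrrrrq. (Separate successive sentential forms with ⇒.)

S ⇒ SQ ⇒ iiQQ ⇒ iiGSQ ⇒ iiiSQ ⇒ iiiiiQQ ⇒ iiiiirGrQ ⇒ iiiiirFrrQ ⇒ iiiiirrrrrQ ⇒ iiiiirrrrrq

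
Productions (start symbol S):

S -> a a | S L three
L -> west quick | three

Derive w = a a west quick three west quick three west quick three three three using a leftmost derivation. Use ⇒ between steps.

S ⇒ S L three ⇒ S L three L three ⇒ S L three L three L three ⇒ S L three L three L three L three ⇒ a a L three L three L three L three ⇒ a a west quick three L three L three L three ⇒ a a west quick three west quick three L three L three ⇒ a a west quick three west quick three west quick three L three ⇒ a a west quick three west quick three west quick three three three

S ⇒ S L three   [S -> S L three]
S L three ⇒ S L three L three   [S -> S L three]
S L three L three ⇒ S L three L three L three   [S -> S L three]
S L three L three L three ⇒ S L three L three L three L three   [S -> S L three]
S L three L three L three L three ⇒ a a L three L three L three L three   [S -> a a]
a a L three L three L three L three ⇒ a a west quick three L three L three L three   [L -> west quick]
a a west quick three L three L three L three ⇒ a a west quick three west quick three L three L three   [L -> west quick]
a a west quick three west quick three L three L three ⇒ a a west quick three west quick three west quick three L three   [L -> west quick]
a a west quick three west quick three west quick three L three ⇒ a a west quick three west quick three west quick three three three   [L -> three]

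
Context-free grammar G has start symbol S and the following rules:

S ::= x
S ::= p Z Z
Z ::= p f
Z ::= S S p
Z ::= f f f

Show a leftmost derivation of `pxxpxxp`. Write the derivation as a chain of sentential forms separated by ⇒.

S ⇒ pZZ   [S ::= p Z Z]
pZZ ⇒ pSSpZ   [Z ::= S S p]
pSSpZ ⇒ pxSpZ   [S ::= x]
pxSpZ ⇒ pxxpZ   [S ::= x]
pxxpZ ⇒ pxxpSSp   [Z ::= S S p]
pxxpSSp ⇒ pxxpxSp   [S ::= x]
pxxpxSp ⇒ pxxpxxp   [S ::= x]

S ⇒ pZZ ⇒ pSSpZ ⇒ pxSpZ ⇒ pxxpZ ⇒ pxxpSSp ⇒ pxxpxSp ⇒ pxxpxxp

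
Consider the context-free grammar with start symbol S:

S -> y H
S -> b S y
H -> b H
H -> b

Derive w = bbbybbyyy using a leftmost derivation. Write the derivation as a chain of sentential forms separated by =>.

S => bSy => bbSyy => bbbSyyy => bbbyHyyy => bbbybHyyy => bbbybbyyy

S => bSy   [S -> b S y]
bSy => bbSyy   [S -> b S y]
bbSyy => bbbSyyy   [S -> b S y]
bbbSyyy => bbbyHyyy   [S -> y H]
bbbyHyyy => bbbybHyyy   [H -> b H]
bbbybHyyy => bbbybbyyy   [H -> b]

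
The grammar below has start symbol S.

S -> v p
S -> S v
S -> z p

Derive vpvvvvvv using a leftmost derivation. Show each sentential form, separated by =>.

S => Sv => Svv => Svvv => Svvvv => Svvvvv => Svvvvvv => vpvvvvvv

S => Sv   [S -> S v]
Sv => Svv   [S -> S v]
Svv => Svvv   [S -> S v]
Svvv => Svvvv   [S -> S v]
Svvvv => Svvvvv   [S -> S v]
Svvvvv => Svvvvvv   [S -> S v]
Svvvvvv => vpvvvvvv   [S -> v p]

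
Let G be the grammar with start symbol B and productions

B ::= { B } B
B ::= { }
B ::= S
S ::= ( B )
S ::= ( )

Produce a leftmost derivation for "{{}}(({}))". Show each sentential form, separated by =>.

B => {B}B   [B ::= { B } B]
{B}B => {{}}B   [B ::= { }]
{{}}B => {{}}S   [B ::= S]
{{}}S => {{}}(B)   [S ::= ( B )]
{{}}(B) => {{}}(S)   [B ::= S]
{{}}(S) => {{}}((B))   [S ::= ( B )]
{{}}((B)) => {{}}(({}))   [B ::= { }]

B => {B}B => {{}}B => {{}}S => {{}}(B) => {{}}(S) => {{}}((B)) => {{}}(({}))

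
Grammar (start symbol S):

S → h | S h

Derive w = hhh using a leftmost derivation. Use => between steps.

S => Sh => Shh => hhh

S => Sh   [S → S h]
Sh => Shh   [S → S h]
Shh => hhh   [S → h]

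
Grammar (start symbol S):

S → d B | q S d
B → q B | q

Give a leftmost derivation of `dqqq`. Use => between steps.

S => dB => dqB => dqqB => dqqq

S => dB   [S → d B]
dB => dqB   [B → q B]
dqB => dqqB   [B → q B]
dqqB => dqqq   [B → q]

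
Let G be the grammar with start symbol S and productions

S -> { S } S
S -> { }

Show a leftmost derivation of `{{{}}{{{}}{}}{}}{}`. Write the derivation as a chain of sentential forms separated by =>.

S => {S}S => {{S}S}S => {{{}}S}S => {{{}}{S}S}S => {{{}}{{S}S}S}S => {{{}}{{{}}S}S}S => {{{}}{{{}}{}}S}S => {{{}}{{{}}{}}{}}S => {{{}}{{{}}{}}{}}{}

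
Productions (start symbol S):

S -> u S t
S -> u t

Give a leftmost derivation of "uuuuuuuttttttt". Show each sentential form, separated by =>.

S => uSt => uuStt => uuuSttt => uuuuStttt => uuuuuSttttt => uuuuuuStttttt => uuuuuuuttttttt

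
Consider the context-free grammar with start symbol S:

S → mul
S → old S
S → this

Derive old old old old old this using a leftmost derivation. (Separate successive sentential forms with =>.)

S => old S   [S → old S]
old S => old old S   [S → old S]
old old S => old old old S   [S → old S]
old old old S => old old old old S   [S → old S]
old old old old S => old old old old old S   [S → old S]
old old old old old S => old old old old old this   [S → this]

S => old S => old old S => old old old S => old old old old S => old old old old old S => old old old old old this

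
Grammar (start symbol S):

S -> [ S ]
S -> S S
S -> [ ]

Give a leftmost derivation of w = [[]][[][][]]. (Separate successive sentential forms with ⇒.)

S⇒SS⇒[S]S⇒[[]]S⇒[[]][S]⇒[[]][SS]⇒[[]][SSS]⇒[[]][[]SS]⇒[[]][[][]S]⇒[[]][[][][]]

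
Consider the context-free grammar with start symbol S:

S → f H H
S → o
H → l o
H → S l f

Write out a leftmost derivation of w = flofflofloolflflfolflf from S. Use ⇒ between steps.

S ⇒ fHH   [S → f H H]
fHH ⇒ floH   [H → l o]
floH ⇒ floSlf   [H → S l f]
floSlf ⇒ flofHHlf   [S → f H H]
flofHHlf ⇒ flofSlfHlf   [H → S l f]
flofSlfHlf ⇒ floffHHlfHlf   [S → f H H]
floffHHlfHlf ⇒ floffloHlfHlf   [H → l o]
floffloHlfHlf ⇒ floffloSlflfHlf   [H → S l f]
floffloSlflfHlf ⇒ flofflofHHlflfHlf   [S → f H H]
flofflofHHlflfHlf ⇒ flofflofloHlflfHlf   [H → l o]
flofflofloHlflfHlf ⇒ flofflofloSlflflfHlf   [H → S l f]
flofflofloSlflflfHlf ⇒ flofflofloolflflfHlf   [S → o]
flofflofloolflflfHlf ⇒ flofflofloolflflfSlflf   [H → S l f]
flofflofloolflflfSlflf ⇒ flofflofloolflflfolflf   [S → o]

S ⇒ fHH ⇒ floH ⇒ floSlf ⇒ flofHHlf ⇒ flofSlfHlf ⇒ floffHHlfHlf ⇒ floffloHlfHlf ⇒ floffloSlflfHlf ⇒ flofflofHHlflfHlf ⇒ flofflofloHlflfHlf ⇒ flofflofloSlflflfHlf ⇒ flofflofloolflflfHlf ⇒ flofflofloolflflfSlflf ⇒ flofflofloolflflfolflf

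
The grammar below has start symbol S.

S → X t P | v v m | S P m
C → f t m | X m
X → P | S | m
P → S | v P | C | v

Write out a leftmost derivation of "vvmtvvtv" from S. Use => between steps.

S => XtP   [S → X t P]
XtP => StP   [X → S]
StP => XtPtP   [S → X t P]
XtPtP => StPtP   [X → S]
StPtP => vvmtPtP   [S → v v m]
vvmtPtP => vvmtvPtP   [P → v P]
vvmtvPtP => vvmtvvtP   [P → v]
vvmtvvtP => vvmtvvtv   [P → v]

S => XtP => StP => XtPtP => StPtP => vvmtPtP => vvmtvPtP => vvmtvvtP => vvmtvvtv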